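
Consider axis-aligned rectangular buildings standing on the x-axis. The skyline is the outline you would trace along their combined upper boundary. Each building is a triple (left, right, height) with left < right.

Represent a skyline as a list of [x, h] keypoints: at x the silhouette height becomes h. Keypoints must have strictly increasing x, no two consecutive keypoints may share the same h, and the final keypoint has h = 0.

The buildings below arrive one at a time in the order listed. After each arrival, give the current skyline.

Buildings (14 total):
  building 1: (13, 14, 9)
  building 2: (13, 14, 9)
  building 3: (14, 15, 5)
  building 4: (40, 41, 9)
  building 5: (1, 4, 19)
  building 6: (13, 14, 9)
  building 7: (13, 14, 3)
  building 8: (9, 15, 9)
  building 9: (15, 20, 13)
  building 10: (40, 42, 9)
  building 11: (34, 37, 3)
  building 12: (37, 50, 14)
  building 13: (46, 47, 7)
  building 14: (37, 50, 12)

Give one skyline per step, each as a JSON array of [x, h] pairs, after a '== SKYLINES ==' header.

== SKYLINES ==
[[13,9],[14,0]]
[[13,9],[14,0]]
[[13,9],[14,5],[15,0]]
[[13,9],[14,5],[15,0],[40,9],[41,0]]
[[1,19],[4,0],[13,9],[14,5],[15,0],[40,9],[41,0]]
[[1,19],[4,0],[13,9],[14,5],[15,0],[40,9],[41,0]]
[[1,19],[4,0],[13,9],[14,5],[15,0],[40,9],[41,0]]
[[1,19],[4,0],[9,9],[15,0],[40,9],[41,0]]
[[1,19],[4,0],[9,9],[15,13],[20,0],[40,9],[41,0]]
[[1,19],[4,0],[9,9],[15,13],[20,0],[40,9],[42,0]]
[[1,19],[4,0],[9,9],[15,13],[20,0],[34,3],[37,0],[40,9],[42,0]]
[[1,19],[4,0],[9,9],[15,13],[20,0],[34,3],[37,14],[50,0]]
[[1,19],[4,0],[9,9],[15,13],[20,0],[34,3],[37,14],[50,0]]
[[1,19],[4,0],[9,9],[15,13],[20,0],[34,3],[37,14],[50,0]]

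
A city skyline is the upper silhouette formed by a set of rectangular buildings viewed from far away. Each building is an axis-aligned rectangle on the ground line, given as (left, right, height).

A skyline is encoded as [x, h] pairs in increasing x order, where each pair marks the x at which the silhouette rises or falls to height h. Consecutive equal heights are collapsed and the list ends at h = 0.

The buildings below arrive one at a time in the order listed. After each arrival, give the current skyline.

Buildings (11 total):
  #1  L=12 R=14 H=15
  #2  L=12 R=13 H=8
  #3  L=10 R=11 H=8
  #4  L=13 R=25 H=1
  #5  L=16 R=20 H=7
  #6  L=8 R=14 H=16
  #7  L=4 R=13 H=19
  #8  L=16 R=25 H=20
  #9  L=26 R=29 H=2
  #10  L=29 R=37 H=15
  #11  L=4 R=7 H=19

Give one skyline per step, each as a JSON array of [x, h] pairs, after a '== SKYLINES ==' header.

== SKYLINES ==
[[12,15],[14,0]]
[[12,15],[14,0]]
[[10,8],[11,0],[12,15],[14,0]]
[[10,8],[11,0],[12,15],[14,1],[25,0]]
[[10,8],[11,0],[12,15],[14,1],[16,7],[20,1],[25,0]]
[[8,16],[14,1],[16,7],[20,1],[25,0]]
[[4,19],[13,16],[14,1],[16,7],[20,1],[25,0]]
[[4,19],[13,16],[14,1],[16,20],[25,0]]
[[4,19],[13,16],[14,1],[16,20],[25,0],[26,2],[29,0]]
[[4,19],[13,16],[14,1],[16,20],[25,0],[26,2],[29,15],[37,0]]
[[4,19],[13,16],[14,1],[16,20],[25,0],[26,2],[29,15],[37,0]]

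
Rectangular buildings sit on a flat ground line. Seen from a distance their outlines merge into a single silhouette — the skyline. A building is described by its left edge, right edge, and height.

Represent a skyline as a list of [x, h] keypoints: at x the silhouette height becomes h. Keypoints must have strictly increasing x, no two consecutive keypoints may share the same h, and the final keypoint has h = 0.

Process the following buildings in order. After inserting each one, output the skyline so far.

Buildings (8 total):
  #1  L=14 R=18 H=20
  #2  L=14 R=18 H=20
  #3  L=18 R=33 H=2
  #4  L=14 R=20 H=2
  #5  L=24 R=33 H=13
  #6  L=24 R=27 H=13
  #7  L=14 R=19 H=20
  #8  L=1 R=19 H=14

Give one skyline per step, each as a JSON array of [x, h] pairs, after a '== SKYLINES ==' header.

== SKYLINES ==
[[14,20],[18,0]]
[[14,20],[18,0]]
[[14,20],[18,2],[33,0]]
[[14,20],[18,2],[33,0]]
[[14,20],[18,2],[24,13],[33,0]]
[[14,20],[18,2],[24,13],[33,0]]
[[14,20],[19,2],[24,13],[33,0]]
[[1,14],[14,20],[19,2],[24,13],[33,0]]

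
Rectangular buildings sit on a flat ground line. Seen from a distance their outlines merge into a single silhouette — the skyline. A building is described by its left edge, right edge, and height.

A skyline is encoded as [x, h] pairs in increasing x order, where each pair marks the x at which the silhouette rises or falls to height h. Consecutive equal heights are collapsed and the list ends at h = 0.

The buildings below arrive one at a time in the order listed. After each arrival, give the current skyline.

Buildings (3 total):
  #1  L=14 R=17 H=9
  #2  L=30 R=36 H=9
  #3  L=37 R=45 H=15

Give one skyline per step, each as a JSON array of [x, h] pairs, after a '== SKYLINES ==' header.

== SKYLINES ==
[[14,9],[17,0]]
[[14,9],[17,0],[30,9],[36,0]]
[[14,9],[17,0],[30,9],[36,0],[37,15],[45,0]]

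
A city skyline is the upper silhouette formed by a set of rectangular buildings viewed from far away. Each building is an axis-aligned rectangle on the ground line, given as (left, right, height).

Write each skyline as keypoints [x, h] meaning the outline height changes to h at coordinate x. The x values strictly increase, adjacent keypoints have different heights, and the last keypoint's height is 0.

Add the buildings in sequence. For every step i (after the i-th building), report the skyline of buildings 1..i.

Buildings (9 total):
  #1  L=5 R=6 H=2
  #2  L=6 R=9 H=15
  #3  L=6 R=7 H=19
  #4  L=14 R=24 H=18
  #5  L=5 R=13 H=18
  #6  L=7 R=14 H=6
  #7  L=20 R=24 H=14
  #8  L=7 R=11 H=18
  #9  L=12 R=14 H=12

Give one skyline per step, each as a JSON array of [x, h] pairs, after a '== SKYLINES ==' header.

== SKYLINES ==
[[5,2],[6,0]]
[[5,2],[6,15],[9,0]]
[[5,2],[6,19],[7,15],[9,0]]
[[5,2],[6,19],[7,15],[9,0],[14,18],[24,0]]
[[5,18],[6,19],[7,18],[13,0],[14,18],[24,0]]
[[5,18],[6,19],[7,18],[13,6],[14,18],[24,0]]
[[5,18],[6,19],[7,18],[13,6],[14,18],[24,0]]
[[5,18],[6,19],[7,18],[13,6],[14,18],[24,0]]
[[5,18],[6,19],[7,18],[13,12],[14,18],[24,0]]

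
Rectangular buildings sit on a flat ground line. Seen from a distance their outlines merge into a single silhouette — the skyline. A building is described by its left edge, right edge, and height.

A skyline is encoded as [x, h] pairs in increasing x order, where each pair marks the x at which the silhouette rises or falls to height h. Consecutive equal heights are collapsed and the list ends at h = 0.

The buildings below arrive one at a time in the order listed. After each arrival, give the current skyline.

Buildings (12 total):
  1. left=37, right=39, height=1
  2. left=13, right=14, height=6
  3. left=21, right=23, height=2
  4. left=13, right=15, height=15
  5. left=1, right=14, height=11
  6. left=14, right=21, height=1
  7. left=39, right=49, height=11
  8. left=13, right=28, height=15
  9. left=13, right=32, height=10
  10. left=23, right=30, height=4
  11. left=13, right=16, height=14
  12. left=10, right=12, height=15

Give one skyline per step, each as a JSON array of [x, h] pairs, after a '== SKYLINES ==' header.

== SKYLINES ==
[[37,1],[39,0]]
[[13,6],[14,0],[37,1],[39,0]]
[[13,6],[14,0],[21,2],[23,0],[37,1],[39,0]]
[[13,15],[15,0],[21,2],[23,0],[37,1],[39,0]]
[[1,11],[13,15],[15,0],[21,2],[23,0],[37,1],[39,0]]
[[1,11],[13,15],[15,1],[21,2],[23,0],[37,1],[39,0]]
[[1,11],[13,15],[15,1],[21,2],[23,0],[37,1],[39,11],[49,0]]
[[1,11],[13,15],[28,0],[37,1],[39,11],[49,0]]
[[1,11],[13,15],[28,10],[32,0],[37,1],[39,11],[49,0]]
[[1,11],[13,15],[28,10],[32,0],[37,1],[39,11],[49,0]]
[[1,11],[13,15],[28,10],[32,0],[37,1],[39,11],[49,0]]
[[1,11],[10,15],[12,11],[13,15],[28,10],[32,0],[37,1],[39,11],[49,0]]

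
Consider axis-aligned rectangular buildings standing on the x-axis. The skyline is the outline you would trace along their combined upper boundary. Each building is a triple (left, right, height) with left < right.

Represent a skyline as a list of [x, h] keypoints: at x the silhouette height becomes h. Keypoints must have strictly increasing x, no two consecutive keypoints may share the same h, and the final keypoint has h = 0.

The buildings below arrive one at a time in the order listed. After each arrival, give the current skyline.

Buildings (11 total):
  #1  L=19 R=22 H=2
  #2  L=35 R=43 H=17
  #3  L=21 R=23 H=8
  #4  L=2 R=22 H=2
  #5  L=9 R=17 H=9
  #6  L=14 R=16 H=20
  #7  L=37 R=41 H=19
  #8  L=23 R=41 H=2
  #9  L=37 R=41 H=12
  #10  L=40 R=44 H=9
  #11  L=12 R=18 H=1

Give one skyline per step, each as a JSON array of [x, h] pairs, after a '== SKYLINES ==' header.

== SKYLINES ==
[[19,2],[22,0]]
[[19,2],[22,0],[35,17],[43,0]]
[[19,2],[21,8],[23,0],[35,17],[43,0]]
[[2,2],[21,8],[23,0],[35,17],[43,0]]
[[2,2],[9,9],[17,2],[21,8],[23,0],[35,17],[43,0]]
[[2,2],[9,9],[14,20],[16,9],[17,2],[21,8],[23,0],[35,17],[43,0]]
[[2,2],[9,9],[14,20],[16,9],[17,2],[21,8],[23,0],[35,17],[37,19],[41,17],[43,0]]
[[2,2],[9,9],[14,20],[16,9],[17,2],[21,8],[23,2],[35,17],[37,19],[41,17],[43,0]]
[[2,2],[9,9],[14,20],[16,9],[17,2],[21,8],[23,2],[35,17],[37,19],[41,17],[43,0]]
[[2,2],[9,9],[14,20],[16,9],[17,2],[21,8],[23,2],[35,17],[37,19],[41,17],[43,9],[44,0]]
[[2,2],[9,9],[14,20],[16,9],[17,2],[21,8],[23,2],[35,17],[37,19],[41,17],[43,9],[44,0]]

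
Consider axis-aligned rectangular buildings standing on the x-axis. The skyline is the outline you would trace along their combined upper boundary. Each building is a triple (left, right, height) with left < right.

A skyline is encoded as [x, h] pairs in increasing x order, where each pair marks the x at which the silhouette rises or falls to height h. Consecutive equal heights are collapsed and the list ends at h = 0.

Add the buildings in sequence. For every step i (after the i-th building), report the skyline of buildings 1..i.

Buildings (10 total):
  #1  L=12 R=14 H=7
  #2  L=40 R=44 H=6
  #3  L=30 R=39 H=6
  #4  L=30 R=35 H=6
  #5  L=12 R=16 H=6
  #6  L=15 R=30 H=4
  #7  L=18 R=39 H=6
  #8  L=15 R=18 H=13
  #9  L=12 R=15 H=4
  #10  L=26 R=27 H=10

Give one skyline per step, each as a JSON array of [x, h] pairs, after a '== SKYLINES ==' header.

== SKYLINES ==
[[12,7],[14,0]]
[[12,7],[14,0],[40,6],[44,0]]
[[12,7],[14,0],[30,6],[39,0],[40,6],[44,0]]
[[12,7],[14,0],[30,6],[39,0],[40,6],[44,0]]
[[12,7],[14,6],[16,0],[30,6],[39,0],[40,6],[44,0]]
[[12,7],[14,6],[16,4],[30,6],[39,0],[40,6],[44,0]]
[[12,7],[14,6],[16,4],[18,6],[39,0],[40,6],[44,0]]
[[12,7],[14,6],[15,13],[18,6],[39,0],[40,6],[44,0]]
[[12,7],[14,6],[15,13],[18,6],[39,0],[40,6],[44,0]]
[[12,7],[14,6],[15,13],[18,6],[26,10],[27,6],[39,0],[40,6],[44,0]]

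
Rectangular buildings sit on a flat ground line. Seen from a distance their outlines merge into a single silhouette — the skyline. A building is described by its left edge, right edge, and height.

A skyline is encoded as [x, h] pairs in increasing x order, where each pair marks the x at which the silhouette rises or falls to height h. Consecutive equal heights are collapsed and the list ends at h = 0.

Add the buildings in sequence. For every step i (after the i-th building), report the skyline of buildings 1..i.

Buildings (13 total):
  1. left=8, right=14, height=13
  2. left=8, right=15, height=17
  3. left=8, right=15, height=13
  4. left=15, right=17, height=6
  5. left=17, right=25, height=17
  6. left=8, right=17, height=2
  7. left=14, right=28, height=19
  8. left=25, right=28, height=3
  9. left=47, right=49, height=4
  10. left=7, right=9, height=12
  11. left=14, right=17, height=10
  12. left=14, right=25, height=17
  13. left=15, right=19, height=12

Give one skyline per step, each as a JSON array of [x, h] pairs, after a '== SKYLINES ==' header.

== SKYLINES ==
[[8,13],[14,0]]
[[8,17],[15,0]]
[[8,17],[15,0]]
[[8,17],[15,6],[17,0]]
[[8,17],[15,6],[17,17],[25,0]]
[[8,17],[15,6],[17,17],[25,0]]
[[8,17],[14,19],[28,0]]
[[8,17],[14,19],[28,0]]
[[8,17],[14,19],[28,0],[47,4],[49,0]]
[[7,12],[8,17],[14,19],[28,0],[47,4],[49,0]]
[[7,12],[8,17],[14,19],[28,0],[47,4],[49,0]]
[[7,12],[8,17],[14,19],[28,0],[47,4],[49,0]]
[[7,12],[8,17],[14,19],[28,0],[47,4],[49,0]]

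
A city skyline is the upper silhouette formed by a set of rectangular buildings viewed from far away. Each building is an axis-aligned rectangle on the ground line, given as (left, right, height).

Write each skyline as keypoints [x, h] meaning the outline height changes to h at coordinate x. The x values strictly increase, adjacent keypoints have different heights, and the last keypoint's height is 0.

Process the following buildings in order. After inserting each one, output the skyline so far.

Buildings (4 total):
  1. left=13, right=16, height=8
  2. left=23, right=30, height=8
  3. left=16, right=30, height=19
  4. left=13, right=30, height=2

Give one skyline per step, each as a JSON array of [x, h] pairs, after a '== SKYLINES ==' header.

== SKYLINES ==
[[13,8],[16,0]]
[[13,8],[16,0],[23,8],[30,0]]
[[13,8],[16,19],[30,0]]
[[13,8],[16,19],[30,0]]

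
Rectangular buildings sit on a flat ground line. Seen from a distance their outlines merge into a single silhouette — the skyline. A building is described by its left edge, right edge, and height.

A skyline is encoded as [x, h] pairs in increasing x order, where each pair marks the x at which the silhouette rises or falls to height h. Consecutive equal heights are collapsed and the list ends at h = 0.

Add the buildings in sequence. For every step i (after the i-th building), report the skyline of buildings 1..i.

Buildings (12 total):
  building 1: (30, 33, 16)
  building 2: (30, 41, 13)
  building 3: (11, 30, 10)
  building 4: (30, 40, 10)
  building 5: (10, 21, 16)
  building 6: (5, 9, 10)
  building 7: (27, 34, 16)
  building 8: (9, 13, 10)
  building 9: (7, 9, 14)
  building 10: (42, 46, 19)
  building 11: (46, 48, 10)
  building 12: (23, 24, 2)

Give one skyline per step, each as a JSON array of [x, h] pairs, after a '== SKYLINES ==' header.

== SKYLINES ==
[[30,16],[33,0]]
[[30,16],[33,13],[41,0]]
[[11,10],[30,16],[33,13],[41,0]]
[[11,10],[30,16],[33,13],[41,0]]
[[10,16],[21,10],[30,16],[33,13],[41,0]]
[[5,10],[9,0],[10,16],[21,10],[30,16],[33,13],[41,0]]
[[5,10],[9,0],[10,16],[21,10],[27,16],[34,13],[41,0]]
[[5,10],[10,16],[21,10],[27,16],[34,13],[41,0]]
[[5,10],[7,14],[9,10],[10,16],[21,10],[27,16],[34,13],[41,0]]
[[5,10],[7,14],[9,10],[10,16],[21,10],[27,16],[34,13],[41,0],[42,19],[46,0]]
[[5,10],[7,14],[9,10],[10,16],[21,10],[27,16],[34,13],[41,0],[42,19],[46,10],[48,0]]
[[5,10],[7,14],[9,10],[10,16],[21,10],[27,16],[34,13],[41,0],[42,19],[46,10],[48,0]]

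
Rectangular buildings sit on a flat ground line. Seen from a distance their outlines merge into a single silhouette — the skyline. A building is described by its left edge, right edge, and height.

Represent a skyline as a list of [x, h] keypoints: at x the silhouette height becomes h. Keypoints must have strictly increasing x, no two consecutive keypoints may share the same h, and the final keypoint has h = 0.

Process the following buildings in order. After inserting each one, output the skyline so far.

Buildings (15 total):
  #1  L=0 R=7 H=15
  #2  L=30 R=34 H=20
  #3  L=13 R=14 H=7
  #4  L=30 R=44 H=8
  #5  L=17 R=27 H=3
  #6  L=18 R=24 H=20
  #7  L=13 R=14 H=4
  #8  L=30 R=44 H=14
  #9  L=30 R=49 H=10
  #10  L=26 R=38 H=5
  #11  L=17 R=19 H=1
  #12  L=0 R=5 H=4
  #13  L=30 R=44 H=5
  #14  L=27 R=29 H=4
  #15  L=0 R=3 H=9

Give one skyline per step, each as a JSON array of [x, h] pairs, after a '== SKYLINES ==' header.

== SKYLINES ==
[[0,15],[7,0]]
[[0,15],[7,0],[30,20],[34,0]]
[[0,15],[7,0],[13,7],[14,0],[30,20],[34,0]]
[[0,15],[7,0],[13,7],[14,0],[30,20],[34,8],[44,0]]
[[0,15],[7,0],[13,7],[14,0],[17,3],[27,0],[30,20],[34,8],[44,0]]
[[0,15],[7,0],[13,7],[14,0],[17,3],[18,20],[24,3],[27,0],[30,20],[34,8],[44,0]]
[[0,15],[7,0],[13,7],[14,0],[17,3],[18,20],[24,3],[27,0],[30,20],[34,8],[44,0]]
[[0,15],[7,0],[13,7],[14,0],[17,3],[18,20],[24,3],[27,0],[30,20],[34,14],[44,0]]
[[0,15],[7,0],[13,7],[14,0],[17,3],[18,20],[24,3],[27,0],[30,20],[34,14],[44,10],[49,0]]
[[0,15],[7,0],[13,7],[14,0],[17,3],[18,20],[24,3],[26,5],[30,20],[34,14],[44,10],[49,0]]
[[0,15],[7,0],[13,7],[14,0],[17,3],[18,20],[24,3],[26,5],[30,20],[34,14],[44,10],[49,0]]
[[0,15],[7,0],[13,7],[14,0],[17,3],[18,20],[24,3],[26,5],[30,20],[34,14],[44,10],[49,0]]
[[0,15],[7,0],[13,7],[14,0],[17,3],[18,20],[24,3],[26,5],[30,20],[34,14],[44,10],[49,0]]
[[0,15],[7,0],[13,7],[14,0],[17,3],[18,20],[24,3],[26,5],[30,20],[34,14],[44,10],[49,0]]
[[0,15],[7,0],[13,7],[14,0],[17,3],[18,20],[24,3],[26,5],[30,20],[34,14],[44,10],[49,0]]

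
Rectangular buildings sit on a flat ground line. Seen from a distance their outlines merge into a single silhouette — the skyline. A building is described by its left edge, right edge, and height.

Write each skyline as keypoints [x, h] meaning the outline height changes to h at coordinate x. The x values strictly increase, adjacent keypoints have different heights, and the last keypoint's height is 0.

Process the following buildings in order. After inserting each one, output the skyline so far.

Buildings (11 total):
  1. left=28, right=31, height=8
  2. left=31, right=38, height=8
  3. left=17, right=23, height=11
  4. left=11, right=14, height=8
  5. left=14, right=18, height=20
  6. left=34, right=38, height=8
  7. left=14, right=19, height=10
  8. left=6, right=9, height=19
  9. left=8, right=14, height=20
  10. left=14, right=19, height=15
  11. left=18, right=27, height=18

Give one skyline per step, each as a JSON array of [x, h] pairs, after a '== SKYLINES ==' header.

== SKYLINES ==
[[28,8],[31,0]]
[[28,8],[38,0]]
[[17,11],[23,0],[28,8],[38,0]]
[[11,8],[14,0],[17,11],[23,0],[28,8],[38,0]]
[[11,8],[14,20],[18,11],[23,0],[28,8],[38,0]]
[[11,8],[14,20],[18,11],[23,0],[28,8],[38,0]]
[[11,8],[14,20],[18,11],[23,0],[28,8],[38,0]]
[[6,19],[9,0],[11,8],[14,20],[18,11],[23,0],[28,8],[38,0]]
[[6,19],[8,20],[18,11],[23,0],[28,8],[38,0]]
[[6,19],[8,20],[18,15],[19,11],[23,0],[28,8],[38,0]]
[[6,19],[8,20],[18,18],[27,0],[28,8],[38,0]]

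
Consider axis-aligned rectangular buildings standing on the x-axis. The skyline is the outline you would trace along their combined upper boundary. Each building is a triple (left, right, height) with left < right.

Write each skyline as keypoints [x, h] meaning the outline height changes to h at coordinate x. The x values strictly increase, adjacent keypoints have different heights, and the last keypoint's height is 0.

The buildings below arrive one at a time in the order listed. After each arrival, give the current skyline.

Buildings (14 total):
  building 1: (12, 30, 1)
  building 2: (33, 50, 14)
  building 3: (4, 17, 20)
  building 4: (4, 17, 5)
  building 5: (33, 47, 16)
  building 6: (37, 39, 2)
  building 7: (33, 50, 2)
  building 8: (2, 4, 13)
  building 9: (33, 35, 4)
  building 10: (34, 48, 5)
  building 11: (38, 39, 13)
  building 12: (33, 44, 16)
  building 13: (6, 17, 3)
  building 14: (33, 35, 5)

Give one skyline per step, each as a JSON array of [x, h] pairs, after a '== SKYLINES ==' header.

== SKYLINES ==
[[12,1],[30,0]]
[[12,1],[30,0],[33,14],[50,0]]
[[4,20],[17,1],[30,0],[33,14],[50,0]]
[[4,20],[17,1],[30,0],[33,14],[50,0]]
[[4,20],[17,1],[30,0],[33,16],[47,14],[50,0]]
[[4,20],[17,1],[30,0],[33,16],[47,14],[50,0]]
[[4,20],[17,1],[30,0],[33,16],[47,14],[50,0]]
[[2,13],[4,20],[17,1],[30,0],[33,16],[47,14],[50,0]]
[[2,13],[4,20],[17,1],[30,0],[33,16],[47,14],[50,0]]
[[2,13],[4,20],[17,1],[30,0],[33,16],[47,14],[50,0]]
[[2,13],[4,20],[17,1],[30,0],[33,16],[47,14],[50,0]]
[[2,13],[4,20],[17,1],[30,0],[33,16],[47,14],[50,0]]
[[2,13],[4,20],[17,1],[30,0],[33,16],[47,14],[50,0]]
[[2,13],[4,20],[17,1],[30,0],[33,16],[47,14],[50,0]]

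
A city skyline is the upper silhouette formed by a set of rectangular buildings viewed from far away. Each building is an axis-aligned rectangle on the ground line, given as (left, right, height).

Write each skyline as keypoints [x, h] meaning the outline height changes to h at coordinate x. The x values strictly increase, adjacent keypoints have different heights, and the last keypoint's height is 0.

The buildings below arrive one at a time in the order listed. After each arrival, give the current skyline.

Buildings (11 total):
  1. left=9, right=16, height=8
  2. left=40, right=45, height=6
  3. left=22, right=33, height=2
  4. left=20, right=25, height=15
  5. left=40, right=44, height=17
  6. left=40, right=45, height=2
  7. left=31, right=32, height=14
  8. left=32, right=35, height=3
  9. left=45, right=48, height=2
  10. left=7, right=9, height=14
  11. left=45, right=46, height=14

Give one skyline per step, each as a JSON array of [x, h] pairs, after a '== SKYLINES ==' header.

== SKYLINES ==
[[9,8],[16,0]]
[[9,8],[16,0],[40,6],[45,0]]
[[9,8],[16,0],[22,2],[33,0],[40,6],[45,0]]
[[9,8],[16,0],[20,15],[25,2],[33,0],[40,6],[45,0]]
[[9,8],[16,0],[20,15],[25,2],[33,0],[40,17],[44,6],[45,0]]
[[9,8],[16,0],[20,15],[25,2],[33,0],[40,17],[44,6],[45,0]]
[[9,8],[16,0],[20,15],[25,2],[31,14],[32,2],[33,0],[40,17],[44,6],[45,0]]
[[9,8],[16,0],[20,15],[25,2],[31,14],[32,3],[35,0],[40,17],[44,6],[45,0]]
[[9,8],[16,0],[20,15],[25,2],[31,14],[32,3],[35,0],[40,17],[44,6],[45,2],[48,0]]
[[7,14],[9,8],[16,0],[20,15],[25,2],[31,14],[32,3],[35,0],[40,17],[44,6],[45,2],[48,0]]
[[7,14],[9,8],[16,0],[20,15],[25,2],[31,14],[32,3],[35,0],[40,17],[44,6],[45,14],[46,2],[48,0]]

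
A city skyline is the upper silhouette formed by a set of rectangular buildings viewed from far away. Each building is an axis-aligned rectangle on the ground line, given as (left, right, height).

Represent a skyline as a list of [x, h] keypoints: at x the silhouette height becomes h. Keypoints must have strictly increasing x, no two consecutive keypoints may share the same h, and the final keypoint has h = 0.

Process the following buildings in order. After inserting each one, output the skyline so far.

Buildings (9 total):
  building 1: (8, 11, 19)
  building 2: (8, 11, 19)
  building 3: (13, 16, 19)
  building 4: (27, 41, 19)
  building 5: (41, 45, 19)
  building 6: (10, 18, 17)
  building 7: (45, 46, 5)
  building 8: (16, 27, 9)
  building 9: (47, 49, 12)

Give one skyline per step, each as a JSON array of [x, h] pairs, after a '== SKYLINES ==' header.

== SKYLINES ==
[[8,19],[11,0]]
[[8,19],[11,0]]
[[8,19],[11,0],[13,19],[16,0]]
[[8,19],[11,0],[13,19],[16,0],[27,19],[41,0]]
[[8,19],[11,0],[13,19],[16,0],[27,19],[45,0]]
[[8,19],[11,17],[13,19],[16,17],[18,0],[27,19],[45,0]]
[[8,19],[11,17],[13,19],[16,17],[18,0],[27,19],[45,5],[46,0]]
[[8,19],[11,17],[13,19],[16,17],[18,9],[27,19],[45,5],[46,0]]
[[8,19],[11,17],[13,19],[16,17],[18,9],[27,19],[45,5],[46,0],[47,12],[49,0]]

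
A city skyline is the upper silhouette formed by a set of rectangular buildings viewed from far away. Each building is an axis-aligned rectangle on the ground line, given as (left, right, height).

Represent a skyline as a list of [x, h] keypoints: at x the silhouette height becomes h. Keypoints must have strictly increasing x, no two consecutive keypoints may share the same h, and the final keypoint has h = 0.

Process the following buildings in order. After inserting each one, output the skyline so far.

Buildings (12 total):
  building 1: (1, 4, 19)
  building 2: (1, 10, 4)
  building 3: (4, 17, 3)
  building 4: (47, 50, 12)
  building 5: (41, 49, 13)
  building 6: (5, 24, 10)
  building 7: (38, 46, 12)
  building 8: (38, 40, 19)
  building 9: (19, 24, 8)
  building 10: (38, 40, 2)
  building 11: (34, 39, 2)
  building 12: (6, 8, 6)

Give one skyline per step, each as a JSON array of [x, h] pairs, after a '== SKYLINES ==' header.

== SKYLINES ==
[[1,19],[4,0]]
[[1,19],[4,4],[10,0]]
[[1,19],[4,4],[10,3],[17,0]]
[[1,19],[4,4],[10,3],[17,0],[47,12],[50,0]]
[[1,19],[4,4],[10,3],[17,0],[41,13],[49,12],[50,0]]
[[1,19],[4,4],[5,10],[24,0],[41,13],[49,12],[50,0]]
[[1,19],[4,4],[5,10],[24,0],[38,12],[41,13],[49,12],[50,0]]
[[1,19],[4,4],[5,10],[24,0],[38,19],[40,12],[41,13],[49,12],[50,0]]
[[1,19],[4,4],[5,10],[24,0],[38,19],[40,12],[41,13],[49,12],[50,0]]
[[1,19],[4,4],[5,10],[24,0],[38,19],[40,12],[41,13],[49,12],[50,0]]
[[1,19],[4,4],[5,10],[24,0],[34,2],[38,19],[40,12],[41,13],[49,12],[50,0]]
[[1,19],[4,4],[5,10],[24,0],[34,2],[38,19],[40,12],[41,13],[49,12],[50,0]]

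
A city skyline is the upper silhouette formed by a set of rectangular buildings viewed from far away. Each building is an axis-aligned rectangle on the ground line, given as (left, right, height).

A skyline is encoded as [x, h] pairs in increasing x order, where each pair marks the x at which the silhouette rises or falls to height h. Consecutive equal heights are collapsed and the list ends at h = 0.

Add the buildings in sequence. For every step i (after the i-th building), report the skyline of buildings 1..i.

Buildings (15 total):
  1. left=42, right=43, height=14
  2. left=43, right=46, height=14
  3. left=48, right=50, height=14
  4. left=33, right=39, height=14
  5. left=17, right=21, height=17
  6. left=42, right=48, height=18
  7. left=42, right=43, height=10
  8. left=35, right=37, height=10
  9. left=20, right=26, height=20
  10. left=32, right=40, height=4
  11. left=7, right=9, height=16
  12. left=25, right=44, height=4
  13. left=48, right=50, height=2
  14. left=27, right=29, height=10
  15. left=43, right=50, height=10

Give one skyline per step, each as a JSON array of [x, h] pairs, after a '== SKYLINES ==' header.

== SKYLINES ==
[[42,14],[43,0]]
[[42,14],[46,0]]
[[42,14],[46,0],[48,14],[50,0]]
[[33,14],[39,0],[42,14],[46,0],[48,14],[50,0]]
[[17,17],[21,0],[33,14],[39,0],[42,14],[46,0],[48,14],[50,0]]
[[17,17],[21,0],[33,14],[39,0],[42,18],[48,14],[50,0]]
[[17,17],[21,0],[33,14],[39,0],[42,18],[48,14],[50,0]]
[[17,17],[21,0],[33,14],[39,0],[42,18],[48,14],[50,0]]
[[17,17],[20,20],[26,0],[33,14],[39,0],[42,18],[48,14],[50,0]]
[[17,17],[20,20],[26,0],[32,4],[33,14],[39,4],[40,0],[42,18],[48,14],[50,0]]
[[7,16],[9,0],[17,17],[20,20],[26,0],[32,4],[33,14],[39,4],[40,0],[42,18],[48,14],[50,0]]
[[7,16],[9,0],[17,17],[20,20],[26,4],[33,14],[39,4],[42,18],[48,14],[50,0]]
[[7,16],[9,0],[17,17],[20,20],[26,4],[33,14],[39,4],[42,18],[48,14],[50,0]]
[[7,16],[9,0],[17,17],[20,20],[26,4],[27,10],[29,4],[33,14],[39,4],[42,18],[48,14],[50,0]]
[[7,16],[9,0],[17,17],[20,20],[26,4],[27,10],[29,4],[33,14],[39,4],[42,18],[48,14],[50,0]]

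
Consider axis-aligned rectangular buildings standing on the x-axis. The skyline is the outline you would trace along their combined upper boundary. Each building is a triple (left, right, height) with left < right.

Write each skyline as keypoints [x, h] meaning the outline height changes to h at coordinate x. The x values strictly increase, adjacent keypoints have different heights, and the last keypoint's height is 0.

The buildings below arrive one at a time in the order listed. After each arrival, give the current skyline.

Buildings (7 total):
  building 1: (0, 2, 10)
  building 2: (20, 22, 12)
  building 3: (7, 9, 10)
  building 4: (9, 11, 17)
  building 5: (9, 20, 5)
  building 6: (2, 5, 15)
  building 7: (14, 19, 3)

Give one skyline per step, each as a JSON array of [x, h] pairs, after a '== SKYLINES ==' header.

== SKYLINES ==
[[0,10],[2,0]]
[[0,10],[2,0],[20,12],[22,0]]
[[0,10],[2,0],[7,10],[9,0],[20,12],[22,0]]
[[0,10],[2,0],[7,10],[9,17],[11,0],[20,12],[22,0]]
[[0,10],[2,0],[7,10],[9,17],[11,5],[20,12],[22,0]]
[[0,10],[2,15],[5,0],[7,10],[9,17],[11,5],[20,12],[22,0]]
[[0,10],[2,15],[5,0],[7,10],[9,17],[11,5],[20,12],[22,0]]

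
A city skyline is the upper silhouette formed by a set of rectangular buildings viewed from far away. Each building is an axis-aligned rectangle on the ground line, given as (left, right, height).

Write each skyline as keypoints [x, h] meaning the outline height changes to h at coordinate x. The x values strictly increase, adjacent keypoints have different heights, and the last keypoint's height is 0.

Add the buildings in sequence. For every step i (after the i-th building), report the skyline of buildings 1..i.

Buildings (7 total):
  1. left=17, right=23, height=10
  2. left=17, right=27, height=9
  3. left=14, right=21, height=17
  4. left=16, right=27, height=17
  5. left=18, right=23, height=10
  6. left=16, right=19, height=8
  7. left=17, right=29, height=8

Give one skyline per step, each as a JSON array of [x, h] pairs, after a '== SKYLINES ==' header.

== SKYLINES ==
[[17,10],[23,0]]
[[17,10],[23,9],[27,0]]
[[14,17],[21,10],[23,9],[27,0]]
[[14,17],[27,0]]
[[14,17],[27,0]]
[[14,17],[27,0]]
[[14,17],[27,8],[29,0]]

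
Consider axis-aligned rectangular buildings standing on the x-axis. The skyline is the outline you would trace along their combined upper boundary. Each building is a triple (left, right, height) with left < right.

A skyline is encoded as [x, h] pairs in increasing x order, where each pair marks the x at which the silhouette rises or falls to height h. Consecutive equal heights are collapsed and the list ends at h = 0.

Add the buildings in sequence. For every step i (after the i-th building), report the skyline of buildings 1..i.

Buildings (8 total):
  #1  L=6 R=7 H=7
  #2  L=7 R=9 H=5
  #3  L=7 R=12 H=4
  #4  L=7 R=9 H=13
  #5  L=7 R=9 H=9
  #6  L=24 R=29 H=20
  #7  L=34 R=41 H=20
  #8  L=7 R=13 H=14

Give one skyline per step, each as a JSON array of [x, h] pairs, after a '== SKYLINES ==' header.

== SKYLINES ==
[[6,7],[7,0]]
[[6,7],[7,5],[9,0]]
[[6,7],[7,5],[9,4],[12,0]]
[[6,7],[7,13],[9,4],[12,0]]
[[6,7],[7,13],[9,4],[12,0]]
[[6,7],[7,13],[9,4],[12,0],[24,20],[29,0]]
[[6,7],[7,13],[9,4],[12,0],[24,20],[29,0],[34,20],[41,0]]
[[6,7],[7,14],[13,0],[24,20],[29,0],[34,20],[41,0]]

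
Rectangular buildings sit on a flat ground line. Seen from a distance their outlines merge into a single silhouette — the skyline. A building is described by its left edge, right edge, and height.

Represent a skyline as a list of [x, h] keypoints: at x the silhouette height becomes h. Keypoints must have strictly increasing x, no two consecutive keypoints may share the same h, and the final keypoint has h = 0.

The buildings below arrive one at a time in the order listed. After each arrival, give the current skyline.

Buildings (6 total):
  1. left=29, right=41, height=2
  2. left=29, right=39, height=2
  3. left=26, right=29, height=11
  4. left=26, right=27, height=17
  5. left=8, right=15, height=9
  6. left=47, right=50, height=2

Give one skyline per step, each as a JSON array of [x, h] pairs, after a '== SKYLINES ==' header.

== SKYLINES ==
[[29,2],[41,0]]
[[29,2],[41,0]]
[[26,11],[29,2],[41,0]]
[[26,17],[27,11],[29,2],[41,0]]
[[8,9],[15,0],[26,17],[27,11],[29,2],[41,0]]
[[8,9],[15,0],[26,17],[27,11],[29,2],[41,0],[47,2],[50,0]]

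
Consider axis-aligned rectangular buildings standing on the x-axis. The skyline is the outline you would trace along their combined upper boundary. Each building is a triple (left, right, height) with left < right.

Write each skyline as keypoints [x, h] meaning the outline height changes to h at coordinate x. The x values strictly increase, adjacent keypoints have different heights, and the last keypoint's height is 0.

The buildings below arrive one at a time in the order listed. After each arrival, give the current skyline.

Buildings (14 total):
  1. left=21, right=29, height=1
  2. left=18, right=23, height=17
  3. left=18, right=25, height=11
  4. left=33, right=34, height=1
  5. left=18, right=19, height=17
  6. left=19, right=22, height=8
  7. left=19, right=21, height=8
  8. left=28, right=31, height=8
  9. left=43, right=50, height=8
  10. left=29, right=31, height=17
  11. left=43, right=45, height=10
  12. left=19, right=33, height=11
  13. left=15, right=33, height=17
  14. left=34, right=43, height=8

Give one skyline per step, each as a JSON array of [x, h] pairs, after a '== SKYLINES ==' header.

== SKYLINES ==
[[21,1],[29,0]]
[[18,17],[23,1],[29,0]]
[[18,17],[23,11],[25,1],[29,0]]
[[18,17],[23,11],[25,1],[29,0],[33,1],[34,0]]
[[18,17],[23,11],[25,1],[29,0],[33,1],[34,0]]
[[18,17],[23,11],[25,1],[29,0],[33,1],[34,0]]
[[18,17],[23,11],[25,1],[29,0],[33,1],[34,0]]
[[18,17],[23,11],[25,1],[28,8],[31,0],[33,1],[34,0]]
[[18,17],[23,11],[25,1],[28,8],[31,0],[33,1],[34,0],[43,8],[50,0]]
[[18,17],[23,11],[25,1],[28,8],[29,17],[31,0],[33,1],[34,0],[43,8],[50,0]]
[[18,17],[23,11],[25,1],[28,8],[29,17],[31,0],[33,1],[34,0],[43,10],[45,8],[50,0]]
[[18,17],[23,11],[29,17],[31,11],[33,1],[34,0],[43,10],[45,8],[50,0]]
[[15,17],[33,1],[34,0],[43,10],[45,8],[50,0]]
[[15,17],[33,1],[34,8],[43,10],[45,8],[50,0]]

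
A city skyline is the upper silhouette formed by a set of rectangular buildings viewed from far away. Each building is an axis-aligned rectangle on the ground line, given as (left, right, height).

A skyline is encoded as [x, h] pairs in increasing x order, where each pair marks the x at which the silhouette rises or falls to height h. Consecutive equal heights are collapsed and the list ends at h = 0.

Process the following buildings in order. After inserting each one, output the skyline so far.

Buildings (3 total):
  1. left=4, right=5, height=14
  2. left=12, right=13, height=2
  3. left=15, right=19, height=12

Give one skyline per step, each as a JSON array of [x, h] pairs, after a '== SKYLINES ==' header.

== SKYLINES ==
[[4,14],[5,0]]
[[4,14],[5,0],[12,2],[13,0]]
[[4,14],[5,0],[12,2],[13,0],[15,12],[19,0]]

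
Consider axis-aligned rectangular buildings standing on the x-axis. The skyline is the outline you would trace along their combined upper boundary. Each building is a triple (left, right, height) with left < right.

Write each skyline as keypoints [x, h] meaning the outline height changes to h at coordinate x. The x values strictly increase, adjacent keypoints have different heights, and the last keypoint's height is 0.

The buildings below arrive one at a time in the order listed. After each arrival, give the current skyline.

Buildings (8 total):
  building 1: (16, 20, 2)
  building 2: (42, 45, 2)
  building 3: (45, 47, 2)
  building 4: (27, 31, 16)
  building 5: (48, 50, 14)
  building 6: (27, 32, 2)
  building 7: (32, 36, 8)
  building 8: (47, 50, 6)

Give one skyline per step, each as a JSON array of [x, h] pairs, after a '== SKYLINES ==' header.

== SKYLINES ==
[[16,2],[20,0]]
[[16,2],[20,0],[42,2],[45,0]]
[[16,2],[20,0],[42,2],[47,0]]
[[16,2],[20,0],[27,16],[31,0],[42,2],[47,0]]
[[16,2],[20,0],[27,16],[31,0],[42,2],[47,0],[48,14],[50,0]]
[[16,2],[20,0],[27,16],[31,2],[32,0],[42,2],[47,0],[48,14],[50,0]]
[[16,2],[20,0],[27,16],[31,2],[32,8],[36,0],[42,2],[47,0],[48,14],[50,0]]
[[16,2],[20,0],[27,16],[31,2],[32,8],[36,0],[42,2],[47,6],[48,14],[50,0]]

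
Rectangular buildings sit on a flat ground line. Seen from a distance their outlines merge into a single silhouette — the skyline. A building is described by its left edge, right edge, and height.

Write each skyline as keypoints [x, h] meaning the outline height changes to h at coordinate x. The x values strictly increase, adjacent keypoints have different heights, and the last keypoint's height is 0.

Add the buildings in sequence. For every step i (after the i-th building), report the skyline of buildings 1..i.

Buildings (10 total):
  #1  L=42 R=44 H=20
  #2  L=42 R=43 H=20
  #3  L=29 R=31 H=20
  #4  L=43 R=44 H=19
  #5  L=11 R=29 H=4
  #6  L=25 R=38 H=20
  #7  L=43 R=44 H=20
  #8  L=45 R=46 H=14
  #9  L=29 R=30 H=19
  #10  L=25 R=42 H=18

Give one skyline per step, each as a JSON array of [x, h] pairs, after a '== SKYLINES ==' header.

== SKYLINES ==
[[42,20],[44,0]]
[[42,20],[44,0]]
[[29,20],[31,0],[42,20],[44,0]]
[[29,20],[31,0],[42,20],[44,0]]
[[11,4],[29,20],[31,0],[42,20],[44,0]]
[[11,4],[25,20],[38,0],[42,20],[44,0]]
[[11,4],[25,20],[38,0],[42,20],[44,0]]
[[11,4],[25,20],[38,0],[42,20],[44,0],[45,14],[46,0]]
[[11,4],[25,20],[38,0],[42,20],[44,0],[45,14],[46,0]]
[[11,4],[25,20],[38,18],[42,20],[44,0],[45,14],[46,0]]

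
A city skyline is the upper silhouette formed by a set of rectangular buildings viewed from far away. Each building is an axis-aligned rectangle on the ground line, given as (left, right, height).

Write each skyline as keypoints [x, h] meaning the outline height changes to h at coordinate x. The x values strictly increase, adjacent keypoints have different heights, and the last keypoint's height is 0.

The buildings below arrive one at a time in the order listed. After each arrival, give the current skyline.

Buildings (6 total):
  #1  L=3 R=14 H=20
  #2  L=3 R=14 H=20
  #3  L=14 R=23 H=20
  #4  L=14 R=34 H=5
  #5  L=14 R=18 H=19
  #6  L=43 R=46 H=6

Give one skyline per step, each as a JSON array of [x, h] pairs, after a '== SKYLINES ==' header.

== SKYLINES ==
[[3,20],[14,0]]
[[3,20],[14,0]]
[[3,20],[23,0]]
[[3,20],[23,5],[34,0]]
[[3,20],[23,5],[34,0]]
[[3,20],[23,5],[34,0],[43,6],[46,0]]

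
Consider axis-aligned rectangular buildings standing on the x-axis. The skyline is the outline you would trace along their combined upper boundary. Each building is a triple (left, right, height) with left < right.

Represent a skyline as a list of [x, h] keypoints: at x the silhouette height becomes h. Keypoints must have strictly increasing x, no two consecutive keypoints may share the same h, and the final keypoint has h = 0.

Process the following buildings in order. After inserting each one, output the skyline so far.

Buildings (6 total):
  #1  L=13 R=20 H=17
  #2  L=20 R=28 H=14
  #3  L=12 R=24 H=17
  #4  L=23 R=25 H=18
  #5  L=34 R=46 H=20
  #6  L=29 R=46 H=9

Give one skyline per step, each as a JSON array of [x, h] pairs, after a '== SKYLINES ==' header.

== SKYLINES ==
[[13,17],[20,0]]
[[13,17],[20,14],[28,0]]
[[12,17],[24,14],[28,0]]
[[12,17],[23,18],[25,14],[28,0]]
[[12,17],[23,18],[25,14],[28,0],[34,20],[46,0]]
[[12,17],[23,18],[25,14],[28,0],[29,9],[34,20],[46,0]]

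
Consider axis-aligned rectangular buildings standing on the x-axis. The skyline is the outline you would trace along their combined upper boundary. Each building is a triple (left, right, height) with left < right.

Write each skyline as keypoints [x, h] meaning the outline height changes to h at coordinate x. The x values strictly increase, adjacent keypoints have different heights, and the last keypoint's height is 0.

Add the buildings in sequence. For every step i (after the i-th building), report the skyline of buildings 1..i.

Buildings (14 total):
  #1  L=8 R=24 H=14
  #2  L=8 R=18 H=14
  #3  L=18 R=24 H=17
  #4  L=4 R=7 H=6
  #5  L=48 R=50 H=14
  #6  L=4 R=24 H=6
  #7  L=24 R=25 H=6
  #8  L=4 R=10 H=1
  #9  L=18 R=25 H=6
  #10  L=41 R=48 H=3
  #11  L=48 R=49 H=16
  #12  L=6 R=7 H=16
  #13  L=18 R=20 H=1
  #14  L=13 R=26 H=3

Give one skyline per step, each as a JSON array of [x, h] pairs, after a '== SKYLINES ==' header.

== SKYLINES ==
[[8,14],[24,0]]
[[8,14],[24,0]]
[[8,14],[18,17],[24,0]]
[[4,6],[7,0],[8,14],[18,17],[24,0]]
[[4,6],[7,0],[8,14],[18,17],[24,0],[48,14],[50,0]]
[[4,6],[8,14],[18,17],[24,0],[48,14],[50,0]]
[[4,6],[8,14],[18,17],[24,6],[25,0],[48,14],[50,0]]
[[4,6],[8,14],[18,17],[24,6],[25,0],[48,14],[50,0]]
[[4,6],[8,14],[18,17],[24,6],[25,0],[48,14],[50,0]]
[[4,6],[8,14],[18,17],[24,6],[25,0],[41,3],[48,14],[50,0]]
[[4,6],[8,14],[18,17],[24,6],[25,0],[41,3],[48,16],[49,14],[50,0]]
[[4,6],[6,16],[7,6],[8,14],[18,17],[24,6],[25,0],[41,3],[48,16],[49,14],[50,0]]
[[4,6],[6,16],[7,6],[8,14],[18,17],[24,6],[25,0],[41,3],[48,16],[49,14],[50,0]]
[[4,6],[6,16],[7,6],[8,14],[18,17],[24,6],[25,3],[26,0],[41,3],[48,16],[49,14],[50,0]]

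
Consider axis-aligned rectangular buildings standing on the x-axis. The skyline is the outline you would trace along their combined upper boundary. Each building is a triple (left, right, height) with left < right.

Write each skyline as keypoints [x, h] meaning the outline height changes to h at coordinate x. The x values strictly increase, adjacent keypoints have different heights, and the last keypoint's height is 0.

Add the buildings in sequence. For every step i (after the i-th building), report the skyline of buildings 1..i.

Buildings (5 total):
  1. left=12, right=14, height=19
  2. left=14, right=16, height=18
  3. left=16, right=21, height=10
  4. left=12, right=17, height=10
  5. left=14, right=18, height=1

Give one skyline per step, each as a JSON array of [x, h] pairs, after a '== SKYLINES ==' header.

== SKYLINES ==
[[12,19],[14,0]]
[[12,19],[14,18],[16,0]]
[[12,19],[14,18],[16,10],[21,0]]
[[12,19],[14,18],[16,10],[21,0]]
[[12,19],[14,18],[16,10],[21,0]]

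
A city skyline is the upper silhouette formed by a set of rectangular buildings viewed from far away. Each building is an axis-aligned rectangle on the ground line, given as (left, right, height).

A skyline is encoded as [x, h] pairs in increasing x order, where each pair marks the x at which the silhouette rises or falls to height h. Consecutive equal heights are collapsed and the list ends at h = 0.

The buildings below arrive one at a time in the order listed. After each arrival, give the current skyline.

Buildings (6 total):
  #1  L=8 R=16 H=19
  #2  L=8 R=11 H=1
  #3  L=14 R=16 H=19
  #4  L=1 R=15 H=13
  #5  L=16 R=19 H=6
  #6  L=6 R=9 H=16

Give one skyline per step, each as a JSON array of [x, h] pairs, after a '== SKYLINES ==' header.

== SKYLINES ==
[[8,19],[16,0]]
[[8,19],[16,0]]
[[8,19],[16,0]]
[[1,13],[8,19],[16,0]]
[[1,13],[8,19],[16,6],[19,0]]
[[1,13],[6,16],[8,19],[16,6],[19,0]]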